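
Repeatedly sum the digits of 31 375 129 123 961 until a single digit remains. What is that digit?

8

3+1+3+7+5+1+2+9+1+2+3+9+6+1 = 53
5+3 = 8
(Equivalently, 31 375 129 123 961 mod 9 = 8.)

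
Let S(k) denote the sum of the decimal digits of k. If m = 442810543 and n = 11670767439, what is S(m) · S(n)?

S(442810543) = 4+4+2+8+1+0+5+4+3 = 31.
S(11670767439) = 1+1+6+7+0+7+6+7+4+3+9 = 51.
31 · 51 = 1581.

1581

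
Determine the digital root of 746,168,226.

7+4+6+1+6+8+2+2+6 = 42
4+2 = 6
(Equivalently, 746,168,226 mod 9 = 6.)

6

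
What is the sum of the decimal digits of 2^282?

415

2^282 = 7770675568902916283677847627294075626569627356208558085007249638955617140820833992704
Sum of its 85 digits: 415.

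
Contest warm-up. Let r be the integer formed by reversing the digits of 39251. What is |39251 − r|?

23958

Reverse of 39251 is 15293.
|39251 − 15293| = 23958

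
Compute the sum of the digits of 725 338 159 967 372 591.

92

7+2+5+3+3+8+1+5+9+9+6+7+3+7+2+5+9+1 = 92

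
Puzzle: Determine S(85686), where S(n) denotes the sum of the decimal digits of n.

8+5+6+8+6 = 33

33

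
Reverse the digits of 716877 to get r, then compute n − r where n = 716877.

-61740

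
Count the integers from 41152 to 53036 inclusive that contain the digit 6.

3961

The integers in [41152, 53036] that contain the digit 6: 41156, 41160, 41161, 41162, 41163, 41164, …, 53026, 53036.
3961 qualify.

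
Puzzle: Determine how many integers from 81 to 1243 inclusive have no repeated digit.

The integers in [81, 1243] that have no repeated digit: 81, 82, 83, 84, 85, 86, …, 1240, 1243.
737 qualify.

737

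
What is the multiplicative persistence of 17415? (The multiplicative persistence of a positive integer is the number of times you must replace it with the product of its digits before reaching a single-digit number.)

17415 → 140 → 0 (2 steps)

2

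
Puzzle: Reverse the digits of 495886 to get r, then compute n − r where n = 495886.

Reverse of 495886 is 688594.
495886 − 688594 = -192708

-192708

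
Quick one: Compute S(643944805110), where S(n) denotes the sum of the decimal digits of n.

45

6+4+3+9+4+4+8+0+5+1+1+0 = 45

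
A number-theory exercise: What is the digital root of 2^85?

The digital root of n equals n mod 9 (or 9 when 9 | n), so we need 2^85 mod 9.
2^85 ≡ 2 (mod 9), so the digital root is 2.

2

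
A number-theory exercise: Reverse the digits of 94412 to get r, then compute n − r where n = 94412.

Reverse of 94412 is 21449.
94412 − 21449 = 72963

72963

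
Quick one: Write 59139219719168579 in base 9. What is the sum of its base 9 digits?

59

59139219719168579 in base 9 is 348210535123514822.
Digit sum: 3+4+8+2+1+0+5+3+5+1+2+3+5+1+4+8+2+2 = 59.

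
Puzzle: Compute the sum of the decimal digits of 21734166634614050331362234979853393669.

163

2+1+7+3+4+1+6+6+6+3+4+6+1+4+0+5+0+3+3+1+3+6+2+2+3+4+9+7+9+8+5+3+3+9+3+6+6+9 = 163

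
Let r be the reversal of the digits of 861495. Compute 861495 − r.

Reverse of 861495 is 594168.
861495 − 594168 = 267327

267327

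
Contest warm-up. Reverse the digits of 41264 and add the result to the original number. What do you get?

Reverse of 41264 is 46214.
41264 + 46214 = 87478

87478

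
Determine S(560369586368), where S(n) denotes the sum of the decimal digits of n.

65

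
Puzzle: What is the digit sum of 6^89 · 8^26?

450

6^89 · 8^26 = 544253143267185548146397359849172968732107236204949634426728554849359496909572390904055988224
Sum of its 93 digits: 450.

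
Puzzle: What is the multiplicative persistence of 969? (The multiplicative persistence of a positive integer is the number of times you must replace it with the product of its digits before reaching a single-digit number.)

969 → 486 → 192 → 18 → 8 (4 steps)

4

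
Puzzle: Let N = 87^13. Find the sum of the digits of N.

87^13 = 16358756351530297517773047
Sum of its 26 digits: 117.

117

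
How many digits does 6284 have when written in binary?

6284 in base 2 is 1100010001100, which has 13 digits.

13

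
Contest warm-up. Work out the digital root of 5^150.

1

The digital root of n equals n mod 9 (or 9 when 9 | n), so we need 5^150 mod 9.
5^150 ≡ 1 (mod 9), so the digital root is 1.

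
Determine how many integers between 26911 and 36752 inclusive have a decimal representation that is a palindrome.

98

The integers in [26911, 36752] that have a decimal representation that is a palindrome: 26962, 27072, 27172, 27272, 27372, 27472, …, 36563, 36663.
98 qualify.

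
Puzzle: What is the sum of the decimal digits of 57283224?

33

5+7+2+8+3+2+2+4 = 33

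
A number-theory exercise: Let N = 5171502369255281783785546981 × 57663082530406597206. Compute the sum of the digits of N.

5171502369255281783785546981 × 57663082530406597206 = 298204767924560566550993189260625241435656335086
Sum of its 48 digits: 219.

219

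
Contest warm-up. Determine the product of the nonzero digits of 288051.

2×8×8×5×1 = 640

640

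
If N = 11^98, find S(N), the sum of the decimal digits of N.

499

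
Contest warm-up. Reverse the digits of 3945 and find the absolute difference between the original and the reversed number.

Reverse of 3945 is 5493.
|3945 − 5493| = 1548

1548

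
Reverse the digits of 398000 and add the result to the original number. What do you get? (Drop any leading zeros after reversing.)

Reverse of 398000 is 893.
398000 + 893 = 398893

398893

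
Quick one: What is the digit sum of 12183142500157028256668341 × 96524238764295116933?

12183142500157028256668341 × 96524238764295116933 = 1175968555584588354588297916041272821594118153
Sum of its 46 digits: 221.

221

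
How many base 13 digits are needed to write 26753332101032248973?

18

26753332101032248973 in base 13 is 312893085CB1633581, which has 18 digits.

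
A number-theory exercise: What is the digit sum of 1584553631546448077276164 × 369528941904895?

184

1584553631546448077276164 × 369528941904895 = 585538426856917808725570180349138422780
Sum of its 39 digits: 184.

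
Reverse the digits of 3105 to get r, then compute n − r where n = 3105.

-1908

Reverse of 3105 is 5013.
3105 − 5013 = -1908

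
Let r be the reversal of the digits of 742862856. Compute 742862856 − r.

Reverse of 742862856 is 658268247.
742862856 − 658268247 = 84594609

84594609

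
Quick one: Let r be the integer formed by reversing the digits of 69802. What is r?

20896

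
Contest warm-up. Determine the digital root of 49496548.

4+9+4+9+6+5+4+8 = 49
4+9 = 13
1+3 = 4

4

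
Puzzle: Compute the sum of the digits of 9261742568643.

63

9+2+6+1+7+4+2+5+6+8+6+4+3 = 63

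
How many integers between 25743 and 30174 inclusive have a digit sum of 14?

89

The integers in [25743, 30174] that have a digit sum of 14: 26006, 26015, 26024, 26033, 26042, 26051, …, 30164, 30173.
89 qualify.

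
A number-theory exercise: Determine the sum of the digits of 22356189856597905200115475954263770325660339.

2+2+3+5+6+1+8+9+8+5+6+5+9+7+9+0+5+2+0+0+1+1+5+4+7+5+9+5+4+2+6+3+7+7+0+3+2+5+6+6+0+3+3+9 = 195

195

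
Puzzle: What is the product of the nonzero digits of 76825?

3360

7×6×8×2×5 = 3360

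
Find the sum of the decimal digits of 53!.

279

53! = 4274883284060025564298013753389399649690343788366813724672000000000000
Sum of its 70 digits: 279.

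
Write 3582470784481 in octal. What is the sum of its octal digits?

3582470784481 in base 8 is 64103371402741.
Digit sum: 6+4+1+0+3+3+7+1+4+0+2+7+4+1 = 43.

43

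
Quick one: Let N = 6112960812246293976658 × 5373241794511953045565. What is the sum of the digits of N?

178

6112960812246293976658 × 5373241794511953045565 = 32846416524575522722238212394686378120421770
Sum of its 44 digits: 178.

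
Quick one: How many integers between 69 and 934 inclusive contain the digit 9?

The integers in [69, 934] that contain the digit 9: 69, 79, 89, 90, 91, 92, …, 933, 934.
200 qualify.

200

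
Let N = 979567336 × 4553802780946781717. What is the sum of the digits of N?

979567336 × 4553802780946781717 = 4460756458801430524295195912
Sum of its 28 digits: 119.

119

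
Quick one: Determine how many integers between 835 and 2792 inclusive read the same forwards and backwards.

The integers in [835, 2792] that read the same forwards and backwards: 838, 848, 858, 868, 878, 888, …, 2662, 2772.
35 qualify.

35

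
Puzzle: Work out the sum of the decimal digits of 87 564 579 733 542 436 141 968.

117

8+7+5+6+4+5+7+9+7+3+3+5+4+2+4+3+6+1+4+1+9+6+8 = 117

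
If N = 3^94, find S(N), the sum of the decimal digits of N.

3^94 = 706965049015104706497203195837614914543357369
Sum of its 45 digits: 198.

198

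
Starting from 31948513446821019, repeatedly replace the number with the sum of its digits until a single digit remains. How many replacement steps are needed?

3

31948513446821019 → 69 → 15 → 6 (3 steps)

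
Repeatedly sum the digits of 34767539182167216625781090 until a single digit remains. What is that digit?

3+4+7+6+7+5+3+9+1+8+2+1+6+7+2+1+6+6+2+5+7+8+1+0+9+0 = 116
1+1+6 = 8

8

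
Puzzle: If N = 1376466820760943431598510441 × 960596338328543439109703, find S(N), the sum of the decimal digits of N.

252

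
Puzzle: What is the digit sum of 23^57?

23^57 = 415419284132315712417280030850401847268465234537470378097327641202361494857303
Sum of its 78 digits: 305.

305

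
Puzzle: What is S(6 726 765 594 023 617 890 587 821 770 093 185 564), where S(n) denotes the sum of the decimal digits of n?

6+7+2+6+7+6+5+5+9+4+0+2+3+6+1+7+8+9+0+5+8+7+8+2+1+7+7+0+0+9+3+1+8+5+5+6+4 = 179

179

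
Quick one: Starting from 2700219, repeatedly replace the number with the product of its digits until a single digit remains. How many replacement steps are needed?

2700219 → 0 (1 step)

1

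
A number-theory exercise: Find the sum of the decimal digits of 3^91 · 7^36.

324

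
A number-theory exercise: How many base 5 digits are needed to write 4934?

4934 in base 5 is 124214, which has 6 digits.

6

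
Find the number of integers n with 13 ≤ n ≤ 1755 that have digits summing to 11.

The integers in [13, 1755] that have digits summing to 11: 29, 38, 47, 56, 65, 74, …, 1721, 1730.
127 qualify.

127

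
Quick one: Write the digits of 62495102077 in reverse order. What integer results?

77020159426

Reversing 62495102077 gives 77020159426.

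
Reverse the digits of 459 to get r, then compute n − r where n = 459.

Reverse of 459 is 954.
459 − 954 = -495

-495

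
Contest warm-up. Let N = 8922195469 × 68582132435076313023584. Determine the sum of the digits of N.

161

8922195469 × 68582132435076313023584 = 611903191266595816728246854940896
Sum of its 33 digits: 161.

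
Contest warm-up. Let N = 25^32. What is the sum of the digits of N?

25^32 = 542101086242752217003726400434970855712890625
Sum of its 45 digits: 166.

166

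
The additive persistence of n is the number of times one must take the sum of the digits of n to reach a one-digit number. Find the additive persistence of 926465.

926465 → 32 → 5 (2 steps)

2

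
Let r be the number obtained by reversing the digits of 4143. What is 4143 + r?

Reverse of 4143 is 3414.
4143 + 3414 = 7557

7557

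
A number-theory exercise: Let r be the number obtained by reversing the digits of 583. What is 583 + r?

968

Reverse of 583 is 385.
583 + 385 = 968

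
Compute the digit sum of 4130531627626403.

4+1+3+0+5+3+1+6+2+7+6+2+6+4+0+3 = 53

53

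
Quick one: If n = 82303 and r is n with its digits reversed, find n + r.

Reverse of 82303 is 30328.
82303 + 30328 = 112631

112631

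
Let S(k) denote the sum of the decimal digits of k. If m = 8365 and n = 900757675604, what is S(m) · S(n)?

S(8365) = 8+3+6+5 = 22.
S(900757675604) = 9+0+0+7+5+7+6+7+5+6+0+4 = 56.
22 · 56 = 1232.

1232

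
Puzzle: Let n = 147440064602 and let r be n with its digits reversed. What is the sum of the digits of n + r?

Reversal of 147440064602 is 206460044741; 147440064602 + 206460044741 = 353900109343.
Digit sum of 353900109343: 3+5+3+9+0+0+1+0+9+3+4+3 = 40.

40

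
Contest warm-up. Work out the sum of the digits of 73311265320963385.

67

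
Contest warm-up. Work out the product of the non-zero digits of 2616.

72

2×6×1×6 = 72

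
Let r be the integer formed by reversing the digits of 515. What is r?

515

Reversing 515 gives 515.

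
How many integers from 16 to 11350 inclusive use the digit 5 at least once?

3771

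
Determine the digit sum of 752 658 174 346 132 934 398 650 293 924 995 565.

7+5+2+6+5+8+1+7+4+3+4+6+1+3+2+9+3+4+3+9+8+6+5+0+2+9+3+9+2+4+9+9+5+5+6+5 = 179

179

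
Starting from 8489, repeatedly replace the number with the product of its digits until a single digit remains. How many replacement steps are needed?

8489 → 2304 → 0 (2 steps)

2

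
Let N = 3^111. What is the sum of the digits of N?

3^111 = 91297581665113611259115979754590511595360241199911147
Sum of its 53 digits: 234.

234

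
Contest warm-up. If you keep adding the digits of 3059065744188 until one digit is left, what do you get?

6

3+0+5+9+0+6+5+7+4+4+1+8+8 = 60
6+0 = 6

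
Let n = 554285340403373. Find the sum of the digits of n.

5+5+4+2+8+5+3+4+0+4+0+3+3+7+3 = 56

56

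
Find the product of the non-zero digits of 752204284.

35840

7×5×2×2×4×2×8×4 = 35840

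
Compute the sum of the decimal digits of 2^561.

2^561 = 7547924849643082704483109161976537781833842440832880856752412600491248324784297704172253450355317535082936750061527689799541169259849585265122868502865392087298790653952
Sum of its 169 digits: 791.

791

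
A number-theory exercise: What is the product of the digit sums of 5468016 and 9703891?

S(5468016) = 5+4+6+8+0+1+6 = 30.
S(9703891) = 9+7+0+3+8+9+1 = 37.
30 · 37 = 1110.

1110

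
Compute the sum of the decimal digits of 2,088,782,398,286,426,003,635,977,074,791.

2+0+8+8+7+8+2+3+9+8+2+8+6+4+2+6+0+0+3+6+3+5+9+7+7+0+7+4+7+9+1 = 151

151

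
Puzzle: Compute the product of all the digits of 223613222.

1728

2×2×3×6×1×3×2×2×2 = 1728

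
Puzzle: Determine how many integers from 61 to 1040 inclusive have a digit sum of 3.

The integers in [61, 1040] that have a digit sum of 3: 102, 111, 120, 201, 210, 300, 1002, 1011, 1020.
9 qualify.

9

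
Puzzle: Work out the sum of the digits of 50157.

18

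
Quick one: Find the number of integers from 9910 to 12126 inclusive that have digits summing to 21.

85

The integers in [9910, 12126] that have digits summing to 21: 9912, 9921, 9930, 10299, 10389, 10398, …, 11991, 12099.
85 qualify.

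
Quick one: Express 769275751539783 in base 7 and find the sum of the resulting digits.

57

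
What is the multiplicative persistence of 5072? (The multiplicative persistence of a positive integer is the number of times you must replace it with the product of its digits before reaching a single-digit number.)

5072 → 0 (1 step)

1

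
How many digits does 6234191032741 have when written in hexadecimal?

11

6234191032741 in base 16 is 5AB82BDF1A5, which has 11 digits.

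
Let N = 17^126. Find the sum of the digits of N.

17^126 = 108783767007780578756341978903696172312196948605058760800497561844262049639382480021537202926399260746822769237627330128317595052865228257174775935947999969
Sum of its 156 digits: 748.

748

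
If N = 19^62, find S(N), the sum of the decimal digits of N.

19^62 = 19174465169354813231681320402781559275699092043658101294284851101507028402995161
Sum of its 80 digits: 325.

325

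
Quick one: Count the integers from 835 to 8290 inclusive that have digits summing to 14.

The integers in [835, 8290] that have digits summing to 14: 842, 851, 860, 905, 914, 923, …, 8231, 8240.
443 qualify.

443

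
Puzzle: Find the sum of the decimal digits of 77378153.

7+7+3+7+8+1+5+3 = 41

41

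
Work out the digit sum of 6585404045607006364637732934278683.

151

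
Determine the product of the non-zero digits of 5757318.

29400

5×7×5×7×3×1×8 = 29400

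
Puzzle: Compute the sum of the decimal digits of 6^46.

6^46 = 623673825204293256669089197883129856
Sum of its 36 digits: 180.

180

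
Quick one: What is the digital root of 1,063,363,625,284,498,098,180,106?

1+0+6+3+3+6+3+6+2+5+2+8+4+4+9+8+0+9+8+1+8+0+1+0+6 = 103
1+0+3 = 4
(Equivalently, 1,063,363,625,284,498,098,180,106 mod 9 = 4.)

4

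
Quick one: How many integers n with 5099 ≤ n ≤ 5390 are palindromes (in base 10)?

3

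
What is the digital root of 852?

8+5+2 = 15
1+5 = 6
(Equivalently, 852 mod 9 = 6.)

6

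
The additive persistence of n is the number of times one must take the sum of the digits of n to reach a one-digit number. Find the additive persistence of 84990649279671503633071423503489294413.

2

84990649279671503633071423503489294413 → 170 → 8 (2 steps)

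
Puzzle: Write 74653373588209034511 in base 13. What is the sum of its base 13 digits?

111

74653373588209034511 in base 13 is 882624A33716587AC9.
Digit sum: 8+8+2+6+2+4+10+3+3+7+1+6+5+8+7+10+12+9 = 111.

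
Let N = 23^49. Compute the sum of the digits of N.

23^49 = 5304738315342148305325700564919212656132041732898221764838321536663
Sum of its 67 digits: 266.

266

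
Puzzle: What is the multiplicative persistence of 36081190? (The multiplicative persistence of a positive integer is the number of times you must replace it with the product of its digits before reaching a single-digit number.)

36081190 → 0 (1 step)

1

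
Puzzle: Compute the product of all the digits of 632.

36

6×3×2 = 36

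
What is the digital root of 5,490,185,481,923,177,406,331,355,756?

5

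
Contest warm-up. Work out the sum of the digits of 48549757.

49

4+8+5+4+9+7+5+7 = 49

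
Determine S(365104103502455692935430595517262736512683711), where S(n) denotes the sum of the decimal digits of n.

177

3+6+5+1+0+4+1+0+3+5+0+2+4+5+5+6+9+2+9+3+5+4+3+0+5+9+5+5+1+7+2+6+2+7+3+6+5+1+2+6+8+3+7+1+1 = 177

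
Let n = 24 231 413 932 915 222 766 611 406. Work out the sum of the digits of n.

2+4+2+3+1+4+1+3+9+3+2+9+1+5+2+2+2+7+6+6+6+1+1+4+0+6 = 92

92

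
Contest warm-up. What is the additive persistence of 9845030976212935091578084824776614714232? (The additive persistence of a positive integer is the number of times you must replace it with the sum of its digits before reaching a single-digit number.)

3

9845030976212935091578084824776614714232 → 179 → 17 → 8 (3 steps)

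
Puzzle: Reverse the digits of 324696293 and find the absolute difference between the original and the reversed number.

Reverse of 324696293 is 392696423.
|324696293 − 392696423| = 68000130

68000130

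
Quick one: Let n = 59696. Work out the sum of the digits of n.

5+9+6+9+6 = 35

35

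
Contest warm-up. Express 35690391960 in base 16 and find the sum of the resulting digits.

60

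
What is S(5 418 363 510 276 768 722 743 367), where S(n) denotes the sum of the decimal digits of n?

5+4+1+8+3+6+3+5+1+0+2+7+6+7+6+8+7+2+2+7+4+3+3+6+7 = 113

113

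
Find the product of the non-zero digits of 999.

729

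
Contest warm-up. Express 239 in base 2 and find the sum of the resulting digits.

239 in base 2 is 11101111.
Digit sum: 1+1+1+0+1+1+1+1 = 7.

7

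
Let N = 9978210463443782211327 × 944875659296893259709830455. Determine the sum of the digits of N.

228

9978210463443782211327 × 944875659296893259709830455 = 9428168190249602556942638926852160538680150563785
Sum of its 49 digits: 228.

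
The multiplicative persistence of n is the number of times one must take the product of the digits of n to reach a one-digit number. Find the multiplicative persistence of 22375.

2

22375 → 420 → 0 (2 steps)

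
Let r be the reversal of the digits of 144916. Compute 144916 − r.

-474525

Reverse of 144916 is 619441.
144916 − 619441 = -474525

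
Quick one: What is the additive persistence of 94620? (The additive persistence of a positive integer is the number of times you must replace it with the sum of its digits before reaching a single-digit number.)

94620 → 21 → 3 (2 steps)

2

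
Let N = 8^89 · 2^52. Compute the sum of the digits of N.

8^89 · 2^52 = 1067993517960455041197510853084776057301352261178326384973520803911109862890320275011481043468288
Sum of its 97 digits: 398.

398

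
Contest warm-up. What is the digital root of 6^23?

9

The digital root of n equals n mod 9 (or 9 when 9 | n), so we need 6^23 mod 9.
6^23 ≡ 0 (mod 9), so the digital root is 9.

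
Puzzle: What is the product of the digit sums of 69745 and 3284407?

868

S(69745) = 6+9+7+4+5 = 31.
S(3284407) = 3+2+8+4+4+0+7 = 28.
31 · 28 = 868.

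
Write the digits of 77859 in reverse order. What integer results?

95877

Reversing 77859 gives 95877.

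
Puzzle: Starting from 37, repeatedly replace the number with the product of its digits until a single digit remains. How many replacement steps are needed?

37 → 21 → 2 (2 steps)

2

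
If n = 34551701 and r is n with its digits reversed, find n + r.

Reverse of 34551701 is 10715543.
34551701 + 10715543 = 45267244

45267244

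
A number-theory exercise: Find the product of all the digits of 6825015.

0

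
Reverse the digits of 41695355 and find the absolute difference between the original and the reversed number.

13664259

Reverse of 41695355 is 55359614.
|41695355 − 55359614| = 13664259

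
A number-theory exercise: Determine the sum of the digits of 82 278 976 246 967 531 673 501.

114

8+2+2+7+8+9+7+6+2+4+6+9+6+7+5+3+1+6+7+3+5+0+1 = 114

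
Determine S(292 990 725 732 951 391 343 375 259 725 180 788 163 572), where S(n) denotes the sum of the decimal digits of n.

2+9+2+9+9+0+7+2+5+7+3+2+9+5+1+3+9+1+3+4+3+3+7+5+2+5+9+7+2+5+1+8+0+7+8+8+1+6+3+5+7+2 = 196

196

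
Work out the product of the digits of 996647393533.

297606960

9×9×6×6×4×7×3×9×3×5×3×3 = 297606960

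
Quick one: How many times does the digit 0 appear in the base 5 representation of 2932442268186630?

4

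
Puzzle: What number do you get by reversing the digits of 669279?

972966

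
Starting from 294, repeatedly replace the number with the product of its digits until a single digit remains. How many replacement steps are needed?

3

294 → 72 → 14 → 4 (3 steps)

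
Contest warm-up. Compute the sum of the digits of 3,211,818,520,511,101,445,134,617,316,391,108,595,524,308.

3+2+1+1+8+1+8+5+2+0+5+1+1+1+0+1+4+4+5+1+3+4+6+1+7+3+1+6+3+9+1+1+0+8+5+9+5+5+2+4+3+0+8 = 148

148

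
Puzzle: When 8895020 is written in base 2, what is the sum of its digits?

12

8895020 in base 2 is 100001111011101000101100.
Digit sum: 1+0+0+0+0+1+1+1+1+0+1+1+1+0+1+0+0+0+1+0+1+1+0+0 = 12.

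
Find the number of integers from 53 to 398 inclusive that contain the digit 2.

142

The integers in [53, 398] that contain the digit 2: 62, 72, 82, 92, 102, 112, …, 382, 392.
142 qualify.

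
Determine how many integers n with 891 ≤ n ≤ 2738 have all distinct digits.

939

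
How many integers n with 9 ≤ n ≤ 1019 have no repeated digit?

730

The integers in [9, 1019] that have no repeated digit: 9, 10, 12, 13, 14, 15, …, 986, 987.
730 qualify.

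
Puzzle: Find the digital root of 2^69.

The digital root of n equals n mod 9 (or 9 when 9 | n), so we need 2^69 mod 9.
2^69 ≡ 8 (mod 9), so the digital root is 8.

8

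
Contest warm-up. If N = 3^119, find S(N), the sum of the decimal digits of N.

243

3^119 = 599003433304810403471059943169868346577158542512617035467
Sum of its 57 digits: 243.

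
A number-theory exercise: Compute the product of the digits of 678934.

36288

6×7×8×9×3×4 = 36288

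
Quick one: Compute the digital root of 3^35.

9

The digital root of n equals n mod 9 (or 9 when 9 | n), so we need 3^35 mod 9.
3^35 ≡ 0 (mod 9), so the digital root is 9.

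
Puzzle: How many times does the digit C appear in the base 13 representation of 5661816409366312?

5661816409366312 in base 13 is 159029CC5345810.
The digit C appears 2 times.

2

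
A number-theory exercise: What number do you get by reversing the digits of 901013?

Reversing 901013 gives 310109.

310109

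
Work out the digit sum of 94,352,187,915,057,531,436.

9+4+3+5+2+1+8+7+9+1+5+0+5+7+5+3+1+4+3+6 = 88

88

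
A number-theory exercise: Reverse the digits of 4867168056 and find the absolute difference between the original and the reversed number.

1641449628

Reverse of 4867168056 is 6508617684.
|4867168056 − 6508617684| = 1641449628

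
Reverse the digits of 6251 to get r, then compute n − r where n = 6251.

4725

Reverse of 6251 is 1526.
6251 − 1526 = 4725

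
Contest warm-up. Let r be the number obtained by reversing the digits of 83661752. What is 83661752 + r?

Reverse of 83661752 is 25716638.
83661752 + 25716638 = 109378390

109378390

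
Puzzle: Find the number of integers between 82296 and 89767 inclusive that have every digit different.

2268

The integers in [82296, 89767] that have every digit different: 82301, 82304, 82305, 82306, 82307, 82309, …, 89764, 89765.
2268 qualify.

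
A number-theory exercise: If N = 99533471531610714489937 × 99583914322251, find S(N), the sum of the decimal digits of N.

153

99533471531610714489937 × 99583914322251 = 9911932701200130407777524428514688187
Sum of its 37 digits: 153.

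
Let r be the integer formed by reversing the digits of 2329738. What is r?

Reversing 2329738 gives 8379232.

8379232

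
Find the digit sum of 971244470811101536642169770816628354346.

9+7+1+2+4+4+4+7+0+8+1+1+1+0+1+5+3+6+6+4+2+1+6+9+7+7+0+8+1+6+6+2+8+3+5+4+3+4+6 = 162

162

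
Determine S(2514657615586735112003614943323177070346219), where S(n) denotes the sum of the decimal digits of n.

165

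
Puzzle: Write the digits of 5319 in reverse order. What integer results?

Reversing 5319 gives 9135.

9135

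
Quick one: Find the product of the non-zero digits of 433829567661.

4×3×3×8×2×9×5×6×7×6×6×1 = 39191040

39191040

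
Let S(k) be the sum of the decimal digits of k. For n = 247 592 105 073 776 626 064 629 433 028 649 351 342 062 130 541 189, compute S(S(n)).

5

First digit sum: 203.
2+0+3 = 5.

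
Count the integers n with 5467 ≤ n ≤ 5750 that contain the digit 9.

56

The integers in [5467, 5750] that contain the digit 9: 5469, 5479, 5489, 5490, 5491, 5492, …, 5739, 5749.
56 qualify.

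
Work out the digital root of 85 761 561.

3

8+5+7+6+1+5+6+1 = 39
3+9 = 12
1+2 = 3
(Equivalently, 85 761 561 mod 9 = 3.)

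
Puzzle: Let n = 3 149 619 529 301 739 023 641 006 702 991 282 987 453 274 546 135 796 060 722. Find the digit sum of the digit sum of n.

12

First digit sum: 246.
2+4+6 = 12.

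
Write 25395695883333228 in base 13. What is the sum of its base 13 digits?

120

25395695883333228 in base 13 is 65B058ACC869C5B.
Digit sum: 6+5+11+0+5+8+10+12+12+8+6+9+12+5+11 = 120.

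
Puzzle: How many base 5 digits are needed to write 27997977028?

27997977028 in base 5 is 424314440231103, which has 15 digits.

15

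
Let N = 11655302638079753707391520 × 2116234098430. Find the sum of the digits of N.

11655302638079753707391520 × 2116234098430 = 24665348870225508173398143354227313600
Sum of its 38 digits: 150.

150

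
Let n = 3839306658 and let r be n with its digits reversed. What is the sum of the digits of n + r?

Reversal of 3839306658 is 8566039383; 3839306658 + 8566039383 = 12405346041.
Digit sum of 12405346041: 1+2+4+0+5+3+4+6+0+4+1 = 30.

30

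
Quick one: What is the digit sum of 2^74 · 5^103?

83

2^74 · 5^103 = 18626451492309570312500000000000000000000000000000000000000000000000000000000000000000000000000
Sum of its 95 digits: 83.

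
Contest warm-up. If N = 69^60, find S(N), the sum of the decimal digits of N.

513

69^60 = 214262142963006489286077678812487235882643421595652874807983018842644949215823761571082338972915077827209158801
Sum of its 111 digits: 513.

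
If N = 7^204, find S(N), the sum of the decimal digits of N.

820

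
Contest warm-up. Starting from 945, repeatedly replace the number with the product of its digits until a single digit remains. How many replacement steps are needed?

2

945 → 180 → 0 (2 steps)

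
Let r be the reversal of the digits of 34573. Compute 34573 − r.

Reverse of 34573 is 37543.
34573 − 37543 = -2970

-2970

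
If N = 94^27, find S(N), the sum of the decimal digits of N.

94^27 = 188127397309200267215381505216683390540782672663281664
Sum of its 54 digits: 226.

226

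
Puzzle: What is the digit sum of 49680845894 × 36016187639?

49680845894 × 36016187639 = 1789314667782546704266
Sum of its 22 digits: 109.

109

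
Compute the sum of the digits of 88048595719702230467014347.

114

8+8+0+4+8+5+9+5+7+1+9+7+0+2+2+3+0+4+6+7+0+1+4+3+4+7 = 114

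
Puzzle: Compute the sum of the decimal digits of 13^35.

13^35 = 972786042517719014174576083150881262357
Sum of its 39 digits: 169.

169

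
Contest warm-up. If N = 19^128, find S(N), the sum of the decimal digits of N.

19^128 = 47913833785768504931539100806813606725215752967902333327106257800233702202700834294096866349571611959343693375577669086602318905371571733409819659324637792472240641
Sum of its 164 digits: 721.

721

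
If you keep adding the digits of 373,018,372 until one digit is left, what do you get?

7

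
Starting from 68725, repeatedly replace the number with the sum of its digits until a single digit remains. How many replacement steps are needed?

3

68725 → 28 → 10 → 1 (3 steps)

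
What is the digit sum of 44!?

216

44! = 2658271574788448768043625811014615890319638528000000000
Sum of its 55 digits: 216.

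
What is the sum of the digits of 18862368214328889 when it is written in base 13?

105

18862368214328889 in base 13 is 4A37C18C89A5763.
Digit sum: 4+10+3+7+12+1+8+12+8+9+10+5+7+6+3 = 105.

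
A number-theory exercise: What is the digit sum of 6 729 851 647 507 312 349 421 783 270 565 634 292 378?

183

6+7+2+9+8+5+1+6+4+7+5+0+7+3+1+2+3+4+9+4+2+1+7+8+3+2+7+0+5+6+5+6+3+4+2+9+2+3+7+8 = 183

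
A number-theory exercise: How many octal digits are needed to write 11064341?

11064341 in base 8 is 52152025, which has 8 digits.

8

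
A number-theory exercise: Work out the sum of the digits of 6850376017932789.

6+8+5+0+3+7+6+0+1+7+9+3+2+7+8+9 = 81

81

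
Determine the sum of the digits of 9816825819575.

74

9+8+1+6+8+2+5+8+1+9+5+7+5 = 74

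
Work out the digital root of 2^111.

8

The digital root of n equals n mod 9 (or 9 when 9 | n), so we need 2^111 mod 9.
2^111 ≡ 8 (mod 9), so the digital root is 8.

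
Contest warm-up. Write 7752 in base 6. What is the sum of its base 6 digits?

7752 in base 6 is 55520.
Digit sum: 5+5+5+2+0 = 17.

17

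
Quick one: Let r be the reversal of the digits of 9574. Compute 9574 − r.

4815

Reverse of 9574 is 4759.
9574 − 4759 = 4815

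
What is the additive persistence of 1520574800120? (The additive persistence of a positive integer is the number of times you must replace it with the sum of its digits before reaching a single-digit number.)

1520574800120 → 35 → 8 (2 steps)

2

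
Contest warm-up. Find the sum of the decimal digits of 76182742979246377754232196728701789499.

7+6+1+8+2+7+4+2+9+7+9+2+4+6+3+7+7+7+5+4+2+3+2+1+9+6+7+2+8+7+0+1+7+8+9+4+9+9 = 201

201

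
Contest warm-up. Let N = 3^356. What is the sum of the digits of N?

774

3^356 = 71641831546926719303369645296528546480083425905458247405279061196214424558100678946980573205714876290584761270849056710344670729141378984072077380122059970753396988397521
Sum of its 170 digits: 774.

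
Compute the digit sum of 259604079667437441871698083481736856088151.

205

2+5+9+6+0+4+0+7+9+6+6+7+4+3+7+4+4+1+8+7+1+6+9+8+0+8+3+4+8+1+7+3+6+8+5+6+0+8+8+1+5+1 = 205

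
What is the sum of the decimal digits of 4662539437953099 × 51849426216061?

4662539437953099 × 51849426216061 = 241749994567623731574758523039
Sum of its 30 digits: 147.

147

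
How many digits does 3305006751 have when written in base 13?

9

3305006751 in base 13 is 4089461C7, which has 9 digits.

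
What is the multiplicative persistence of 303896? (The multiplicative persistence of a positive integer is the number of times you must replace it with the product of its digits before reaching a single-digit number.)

303896 → 0 (1 step)

1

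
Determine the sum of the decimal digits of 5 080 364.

5+0+8+0+3+6+4 = 26

26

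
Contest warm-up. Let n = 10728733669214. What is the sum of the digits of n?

59

1+0+7+2+8+7+3+3+6+6+9+2+1+4 = 59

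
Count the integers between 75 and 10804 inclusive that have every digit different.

5458

The integers in [75, 10804] that have every digit different: 75, 76, 78, 79, 80, 81, …, 10796, 10798.
5458 qualify.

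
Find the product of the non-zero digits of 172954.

1×7×2×9×5×4 = 2520

2520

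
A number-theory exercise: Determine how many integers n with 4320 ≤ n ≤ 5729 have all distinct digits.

The integers in [4320, 5729] that have all distinct digits: 4320, 4321, 4325, 4326, 4327, 4328, …, 5728, 5729.
679 qualify.

679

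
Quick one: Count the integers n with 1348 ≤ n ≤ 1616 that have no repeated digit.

156

The integers in [1348, 1616] that have no repeated digit: 1348, 1349, 1350, 1352, 1354, 1356, …, 1608, 1609.
156 qualify.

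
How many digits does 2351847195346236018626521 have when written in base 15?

2351847195346236018626521 in base 15 is 71154541D8B5A0E766B31, which has 21 digits.

21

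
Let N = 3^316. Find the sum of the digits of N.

621

3^316 = 5892729306312396475141709920755116134768208062212821158643032199330518356549590227890947804126424422725371281829262922720655337637312464378621541132721
Sum of its 151 digits: 621.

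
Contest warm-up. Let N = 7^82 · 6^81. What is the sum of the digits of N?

7^82 · 6^81 = 2129563341669476568307757065075503614614605144961815224290925727975591571990208486784393681871958550830034124653862466577558241542144
Sum of its 133 digits: 603.

603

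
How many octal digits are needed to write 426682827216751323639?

23

426682827216751323639 in base 8 is 56205517253035565464767, which has 23 digits.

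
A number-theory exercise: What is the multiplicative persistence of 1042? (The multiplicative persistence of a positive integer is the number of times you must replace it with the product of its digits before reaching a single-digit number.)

1

1042 → 0 (1 step)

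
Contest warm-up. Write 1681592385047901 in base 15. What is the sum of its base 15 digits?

95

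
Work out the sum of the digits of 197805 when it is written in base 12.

197805 in base 12 is 96579.
Digit sum: 9+6+5+7+9 = 36.

36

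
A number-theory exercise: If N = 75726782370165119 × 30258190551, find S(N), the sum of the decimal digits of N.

75726782370165119 × 30258190551 = 2291355410770563588035590569
Sum of its 28 digits: 123.

123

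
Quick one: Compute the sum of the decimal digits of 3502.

3+5+0+2 = 10

10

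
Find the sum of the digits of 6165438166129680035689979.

128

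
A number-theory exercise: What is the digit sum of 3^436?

918

3^436 = 10589295258050997769409412448959395423874060901346690216568025941119919079549252641907734264438332383306691305079105409576787390198372654633034649262614609427710619620978938200171472803071880560552720633647121
Sum of its 209 digits: 918.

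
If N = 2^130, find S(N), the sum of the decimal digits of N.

196

2^130 = 1361129467683753853853498429727072845824
Sum of its 40 digits: 196.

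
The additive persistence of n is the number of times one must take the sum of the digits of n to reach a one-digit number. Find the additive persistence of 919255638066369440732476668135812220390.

919255638066369440732476668135812220390 → 171 → 9 (2 steps)

2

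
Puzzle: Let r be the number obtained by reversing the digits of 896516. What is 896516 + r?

1512214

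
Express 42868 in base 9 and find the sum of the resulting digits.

42868 in base 9 is 64721.
Digit sum: 6+4+7+2+1 = 20.

20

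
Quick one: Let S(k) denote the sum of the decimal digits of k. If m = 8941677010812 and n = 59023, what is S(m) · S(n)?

S(8941677010812) = 8+9+4+1+6+7+7+0+1+0+8+1+2 = 54.
S(59023) = 5+9+0+2+3 = 19.
54 · 19 = 1026.

1026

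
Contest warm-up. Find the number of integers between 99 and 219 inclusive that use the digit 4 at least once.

The integers in [99, 219] that use the digit 4 at least once: 104, 114, 124, 134, 140, 141, …, 204, 214.
21 qualify.

21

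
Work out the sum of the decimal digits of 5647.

5+6+4+7 = 22

22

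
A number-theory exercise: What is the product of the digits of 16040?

0

1×6×0×4×0 = 0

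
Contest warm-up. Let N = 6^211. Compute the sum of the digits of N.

6^211 = 154850934625544638400474544348930478824168299055742441404079375147250585868137447235607700004448455710389247634381366008144057659314115470136527278206617290388013056
Sum of its 165 digits: 693.

693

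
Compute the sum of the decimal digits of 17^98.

17^98 = 3837022051144580073723569951124896077633277396712385897587438897158780555368050857136417627183408628336499832190548088609
Sum of its 121 digits: 577.

577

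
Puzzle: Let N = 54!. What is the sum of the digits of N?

54! = 230843697339241380472092742683027581083278564571807941132288000000000000
Sum of its 72 digits: 261.

261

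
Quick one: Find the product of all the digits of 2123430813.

2×1×2×3×4×3×0×8×1×3 = 0

0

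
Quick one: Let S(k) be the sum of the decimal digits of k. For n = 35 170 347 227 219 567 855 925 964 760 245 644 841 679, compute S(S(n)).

First digit sum: 197.
1+9+7 = 17.

17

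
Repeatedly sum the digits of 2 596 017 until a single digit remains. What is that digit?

3

2+5+9+6+0+1+7 = 30
3+0 = 3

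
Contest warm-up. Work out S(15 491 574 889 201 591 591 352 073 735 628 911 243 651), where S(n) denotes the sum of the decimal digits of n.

1+5+4+9+1+5+7+4+8+8+9+2+0+1+5+9+1+5+9+1+3+5+2+0+7+3+7+3+5+6+2+8+9+1+1+2+4+3+6+5+1 = 177

177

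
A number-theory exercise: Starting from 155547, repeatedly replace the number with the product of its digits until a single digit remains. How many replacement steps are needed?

155547 → 3500 → 0 (2 steps)

2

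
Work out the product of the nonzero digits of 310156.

90

3×1×1×5×6 = 90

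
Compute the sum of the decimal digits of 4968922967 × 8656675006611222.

108

4968922967 × 8656675006611222 = 43014351258205377835735674
Sum of its 26 digits: 108.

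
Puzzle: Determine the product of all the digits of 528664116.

5×2×8×6×6×4×1×1×6 = 69120

69120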